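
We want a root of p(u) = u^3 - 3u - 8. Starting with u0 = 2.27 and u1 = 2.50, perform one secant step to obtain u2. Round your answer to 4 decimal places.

p(2.27) = -3.112917, p(2.50) = 0.125000
u2 = 2.500000 − 0.125000·(2.500000 − 2.270000) / (0.125000 − (-3.112917)) = 2.500000 − (0.028750)/(3.237917) = 2.491121

2.4911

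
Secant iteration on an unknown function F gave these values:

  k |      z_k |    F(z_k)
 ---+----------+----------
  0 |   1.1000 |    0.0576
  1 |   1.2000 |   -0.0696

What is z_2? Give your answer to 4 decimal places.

z_2 = 1.2000 − (-0.0696)·(1.2000 − 1.1000) / (-0.0696 − 0.0576)
   = 1.2000 − (-0.006960)/(-0.127200) = 1.145283

1.1453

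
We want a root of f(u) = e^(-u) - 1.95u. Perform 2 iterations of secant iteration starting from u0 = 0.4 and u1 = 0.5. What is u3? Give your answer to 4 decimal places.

f(0.4) = -0.109680, f(0.5) = -0.368469
u2 = 0.500000 − (-0.368469)·(0.500000 − 0.400000) / (-0.368469 − (-0.109680)) = 0.500000 − (-0.036847)/(-0.258789) = 0.357618
f(0.357618) = 0.001985
u3 = 0.357618 − 0.001985·(0.357618 − 0.500000) / (0.001985 − (-0.368469)) = 0.357618 − (-0.000283)/(0.370454) = 0.358381

0.3584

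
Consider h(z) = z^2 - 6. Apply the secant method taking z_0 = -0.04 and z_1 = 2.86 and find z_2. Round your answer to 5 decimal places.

h(-0.04) = -5.9984000, h(2.86) = 2.1796000
z_2 = 2.8600000 − 2.1796000·(2.8600000 − (-0.0400000)) / (2.1796000 − (-5.9984000)) = 2.8600000 − (6.3208400)/(8.1780000) = 2.0870922

2.08709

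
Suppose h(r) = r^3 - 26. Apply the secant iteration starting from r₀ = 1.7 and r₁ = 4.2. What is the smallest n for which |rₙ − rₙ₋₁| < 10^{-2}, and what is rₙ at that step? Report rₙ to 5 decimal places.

h(1.7) = -21.0870000, h(4.2) = 48.0880000
r₂ = 4.2000000 − 48.0880000·(2.5000000)/(69.1750000) = 2.4620889;  |Δ| = 1.7379111
h(2.4620889) = -11.0751081
r₃ = 2.4620889 − (-11.0751081)·(-1.7379111)/(-59.1631081) = 2.7874192;  |Δ| = 0.3253303
h(2.7874192) = -4.3425721
r₄ = 2.7874192 − (-4.3425721)·(0.3253303)/(6.7325360) = 2.9972615;  |Δ| = 0.2098422
h(2.9972615) = 0.9261271
r₅ = 2.9972615 − 0.9261271·(0.2098422)/(5.2686993) = 2.9603756;  |Δ| = 0.0368859
h(2.9603756) = -0.0557904
r₆ = 2.9603756 − (-0.0557904)·(-0.0368859)/(-0.9819175) = 2.9624714;  |Δ| = 0.0020958
|r₆ − r₅| = 0.0020958 < 10^{-2}

n = 6, rₙ = 2.96247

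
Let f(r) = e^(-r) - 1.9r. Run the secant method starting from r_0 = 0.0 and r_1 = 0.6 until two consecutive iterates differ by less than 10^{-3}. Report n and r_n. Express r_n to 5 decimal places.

f(0.0) = 1.0000000, f(0.6) = -0.5911884
r_2 = 0.6000000 − (-0.5911884)·(0.6000000)/(-1.5911884) = 0.3770767;  |Δ| = 0.2229233
f(0.3770767) = -0.0305822
r_3 = 0.3770767 − (-0.0305822)·(-0.2229233)/(0.5606062) = 0.3649158;  |Δ| = 0.0121609
f(0.3649158) = 0.0009152
r_4 = 0.3649158 − 0.0009152·(-0.0121609)/(0.0314974) = 0.3652691;  |Δ| = 0.0003534
|r_4 − r_3| = 0.0003534 < 10^{-3}

n = 4, r_n = 0.36527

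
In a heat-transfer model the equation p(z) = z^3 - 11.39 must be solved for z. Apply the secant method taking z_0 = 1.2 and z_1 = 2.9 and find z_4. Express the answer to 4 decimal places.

2.2638

p(1.2) = -9.662000, p(2.9) = 12.999000
z_2 = 2.900000 − 12.999000·(2.900000 − 1.200000) / (12.999000 − (-9.662000)) = 2.900000 − (22.098300)/(22.661000) = 1.924831
p(1.924831) = -4.258548
z_3 = 1.924831 − (-4.258548)·(1.924831 − 2.900000) / (-4.258548 − 12.999000) = 1.924831 − (4.152803)/(-17.257548) = 2.165468
p(2.165468) = -1.235574
z_4 = 2.165468 − (-1.235574)·(2.165468 − 1.924831) / (-1.235574 − (-4.258548)) = 2.165468 − (-0.297325)/(3.022974) = 2.263823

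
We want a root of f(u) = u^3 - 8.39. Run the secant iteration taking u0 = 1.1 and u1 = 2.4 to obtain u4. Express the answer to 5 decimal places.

2.03552

f(1.1) = -7.0590000, f(2.4) = 5.4340000
u2 = 2.4000000 − 5.4340000·(2.4000000 − 1.1000000) / (5.4340000 − (-7.0590000)) = 2.4000000 − (7.0642000)/(12.4930000) = 1.8345473
f(1.8345473) = -2.2157136
u3 = 1.8345473 − (-2.2157136)·(1.8345473 − 2.4000000) / (-2.2157136 − 5.4340000) = 1.8345473 − (1.2528811)/(-7.6497136) = 1.9983288
f(1.9983288) = -0.4100378
u4 = 1.9983288 − (-0.4100378)·(1.9983288 − 1.8345473) / (-0.4100378 − (-2.2157136)) = 1.9983288 − (-0.0671566)/(1.8056758) = 2.0355207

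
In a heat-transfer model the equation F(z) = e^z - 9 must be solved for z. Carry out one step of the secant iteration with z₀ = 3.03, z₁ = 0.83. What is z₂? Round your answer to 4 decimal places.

F(3.03) = 11.697233, F(0.83) = -6.706681
z₂ = 0.830000 − (-6.706681)·(0.830000 − 3.030000) / (-6.706681 − 11.697233) = 0.830000 − (14.754699)/(-18.403914) = 1.631715

1.6317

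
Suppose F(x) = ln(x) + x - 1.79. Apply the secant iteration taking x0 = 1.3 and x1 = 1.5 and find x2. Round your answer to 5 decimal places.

F(1.3) = -0.2276357, F(1.5) = 0.1154651
x2 = 1.5000000 − 0.1154651·(1.5000000 − 1.3000000) / (0.1154651 − (-0.2276357)) = 1.5000000 − (0.0230930)/(0.3431008) = 1.4326932

1.43269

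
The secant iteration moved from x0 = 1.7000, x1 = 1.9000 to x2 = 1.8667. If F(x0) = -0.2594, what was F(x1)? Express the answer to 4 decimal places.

The secant line through (1.7000, -0.2594) and (1.9000, F(x1)) crosses zero at x2 = 1.8667.
So (1.7000, -0.2594), (1.9000, F(x1)), (1.8667, 0) are collinear:
F(x1) = -0.2594 · (1.9000 − 1.8667) / (1.7000 − 1.8667) = -0.2594 · (0.033300)/(-0.166700) = 0.051818

0.0518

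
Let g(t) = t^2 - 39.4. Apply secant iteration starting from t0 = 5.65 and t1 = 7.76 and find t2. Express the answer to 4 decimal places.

g(5.65) = -7.477500, g(7.76) = 20.817600
t2 = 7.760000 − 20.817600·(7.760000 − 5.650000) / (20.817600 − (-7.477500)) = 7.760000 − (43.925136)/(28.295100) = 6.207606

6.2076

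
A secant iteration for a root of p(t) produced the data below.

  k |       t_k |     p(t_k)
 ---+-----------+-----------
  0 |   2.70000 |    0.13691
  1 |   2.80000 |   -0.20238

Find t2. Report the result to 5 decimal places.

t2 = 2.80000 − (-0.20238)·(2.80000 − 2.70000) / (-0.20238 − 0.13691)
   = 2.80000 − (-0.0202380)/(-0.3392900) = 2.7403519

2.74035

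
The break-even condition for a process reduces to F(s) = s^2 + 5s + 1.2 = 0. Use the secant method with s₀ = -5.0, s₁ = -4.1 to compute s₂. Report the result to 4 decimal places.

-4.7073

F(-5.0) = 1.200000, F(-4.1) = -2.490000
s₂ = -4.100000 − (-2.490000)·(-4.100000 − (-5.000000)) / (-2.490000 − 1.200000) = -4.100000 − (-2.241000)/(-3.690000) = -4.707317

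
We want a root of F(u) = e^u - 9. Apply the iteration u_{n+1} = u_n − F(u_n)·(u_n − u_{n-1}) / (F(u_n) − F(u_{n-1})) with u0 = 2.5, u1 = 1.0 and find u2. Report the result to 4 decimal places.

1.9956

F(2.5) = 3.182494, F(1.0) = -6.281718
u2 = 1.000000 − (-6.281718)·(1.000000 − 2.500000) / (-6.281718 − 3.182494) = 1.000000 − (9.422577)/(-9.464212) = 1.995601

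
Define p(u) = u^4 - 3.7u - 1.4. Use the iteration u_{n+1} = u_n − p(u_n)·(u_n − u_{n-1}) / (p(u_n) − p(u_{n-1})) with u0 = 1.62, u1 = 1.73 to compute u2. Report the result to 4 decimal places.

1.6535

p(1.62) = -0.506525, p(1.73) = 1.156450
u2 = 1.730000 − 1.156450·(1.730000 − 1.620000) / (1.156450 − (-0.506525)) = 1.730000 − (0.127210)/(1.662975) = 1.653505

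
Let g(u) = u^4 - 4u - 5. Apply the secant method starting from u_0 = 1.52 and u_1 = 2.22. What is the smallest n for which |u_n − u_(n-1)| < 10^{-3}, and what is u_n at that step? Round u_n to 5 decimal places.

g(1.52) = -5.7420518, g(2.22) = 10.4091266
u_2 = 2.2200000 − 10.4091266·(0.7000000)/(16.1511784) = 1.7688633;  |Δ| = 0.4511367
g(1.7688633) = -2.2855788
u_3 = 1.7688633 − (-2.2855788)·(-0.4511367)/(-12.6947053) = 1.8500868;  |Δ| = 0.0812235
g(1.8500868) = -0.6846416
u_4 = 1.8500868 − (-0.6846416)·(0.0812235)/(1.6009372) = 1.8848221;  |Δ| = 0.0347353
g(1.8848221) = 0.0813542
u_5 = 1.8848221 − 0.0813542·(0.0347353)/(0.7659958) = 1.8811330;  |Δ| = 0.0036891
g(1.8811330) = -0.0024083
u_6 = 1.8811330 − (-0.0024083)·(-0.0036891)/(-0.0837625) = 1.8812390;  |Δ| = 0.0001061
|u_6 − u_5| = 0.0001061 < 10^{-3}

n = 6, u_n = 1.88124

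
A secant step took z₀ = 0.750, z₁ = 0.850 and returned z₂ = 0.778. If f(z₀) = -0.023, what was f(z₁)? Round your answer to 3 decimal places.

The secant line through (0.750, -0.023) and (0.850, f(z₁)) crosses zero at z₂ = 0.778.
So (0.750, -0.023), (0.850, f(z₁)), (0.778, 0) are collinear:
f(z₁) = -0.023 · (0.850 − 0.778) / (0.750 − 0.778) = -0.023 · (0.07200)/(-0.02800) = 0.05914

0.059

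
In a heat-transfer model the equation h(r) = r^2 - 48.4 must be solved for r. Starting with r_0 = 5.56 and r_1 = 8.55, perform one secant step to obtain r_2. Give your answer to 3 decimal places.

6.799

h(5.56) = -17.48640, h(8.55) = 24.70250
r_2 = 8.55000 − 24.70250·(8.55000 − 5.56000) / (24.70250 − (-17.48640)) = 8.55000 − (73.86048)/(42.18890) = 6.79929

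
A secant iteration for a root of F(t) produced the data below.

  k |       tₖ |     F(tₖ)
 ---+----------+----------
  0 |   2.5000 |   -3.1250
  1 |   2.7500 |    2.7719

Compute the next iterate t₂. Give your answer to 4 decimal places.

2.6325

t₂ = 2.7500 − 2.7719·(2.7500 − 2.5000) / (2.7719 − (-3.1250))
   = 2.7500 − (0.692975)/(5.896900) = 2.632485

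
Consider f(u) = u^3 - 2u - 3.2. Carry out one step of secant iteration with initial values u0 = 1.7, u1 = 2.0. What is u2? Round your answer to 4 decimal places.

1.9035

f(1.7) = -1.687000, f(2.0) = 0.800000
u2 = 2.000000 − 0.800000·(2.000000 − 1.700000) / (0.800000 − (-1.687000)) = 2.000000 − (0.240000)/(2.487000) = 1.903498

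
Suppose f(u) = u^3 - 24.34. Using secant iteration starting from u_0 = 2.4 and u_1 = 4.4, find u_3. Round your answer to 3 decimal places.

2.819

f(2.4) = -10.51600, f(4.4) = 60.84400
u_2 = 4.40000 − 60.84400·(4.40000 − 2.40000) / (60.84400 − (-10.51600)) = 4.40000 − (121.68800)/(71.36000) = 2.69473
f(2.69473) = -4.77201
u_3 = 2.69473 − (-4.77201)·(2.69473 − 4.40000) / (-4.77201 − 60.84400) = 2.69473 − (8.13756)/(-65.61601) = 2.81875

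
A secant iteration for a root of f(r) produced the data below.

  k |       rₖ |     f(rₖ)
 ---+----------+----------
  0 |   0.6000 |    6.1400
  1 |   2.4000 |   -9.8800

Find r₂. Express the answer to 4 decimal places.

r₂ = 2.4000 − (-9.8800)·(2.4000 − 0.6000) / (-9.8800 − 6.1400)
   = 2.4000 − (-17.784000)/(-16.020000) = 1.289888

1.2899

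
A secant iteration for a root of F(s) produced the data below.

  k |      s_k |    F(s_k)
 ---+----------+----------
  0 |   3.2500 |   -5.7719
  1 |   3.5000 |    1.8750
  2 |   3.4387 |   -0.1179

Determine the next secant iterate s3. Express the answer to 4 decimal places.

3.4423

s3 = 3.4387 − (-0.1179)·(3.4387 − 3.5000) / (-0.1179 − 1.8750)
   = 3.4387 − (0.007227)/(-1.992900) = 3.442327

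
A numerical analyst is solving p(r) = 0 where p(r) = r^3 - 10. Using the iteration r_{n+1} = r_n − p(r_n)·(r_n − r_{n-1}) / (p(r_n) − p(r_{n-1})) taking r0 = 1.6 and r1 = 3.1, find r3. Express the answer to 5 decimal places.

2.08090

p(1.6) = -5.9040000, p(3.1) = 19.7910000
r2 = 3.1000000 − 19.7910000·(3.1000000 − 1.6000000) / (19.7910000 − (-5.9040000)) = 3.1000000 − (29.6865000)/(25.6950000) = 1.9446585
p(1.9446585) = -2.6458915
r3 = 1.9446585 − (-2.6458915)·(1.9446585 − 3.1000000) / (-2.6458915 − 19.7910000) = 1.9446585 − (3.0569082)/(-22.4368915) = 2.0809032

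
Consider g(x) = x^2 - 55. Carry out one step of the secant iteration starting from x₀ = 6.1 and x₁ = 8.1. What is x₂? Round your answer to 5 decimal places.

7.35282

g(6.1) = -17.7900000, g(8.1) = 10.6100000
x₂ = 8.1000000 − 10.6100000·(8.1000000 − 6.1000000) / (10.6100000 − (-17.7900000)) = 8.1000000 − (21.2200000)/(28.4000000) = 7.3528169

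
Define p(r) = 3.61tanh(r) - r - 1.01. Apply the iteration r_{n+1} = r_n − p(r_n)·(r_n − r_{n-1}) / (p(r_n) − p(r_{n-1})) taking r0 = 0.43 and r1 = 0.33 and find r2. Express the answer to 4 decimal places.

p(0.43) = 0.023210, p(0.33) = -0.190140
r2 = 0.330000 − (-0.190140)·(0.330000 − 0.430000) / (-0.190140 − 0.023210) = 0.330000 − (0.019014)/(-0.213350) = 0.419121

0.4191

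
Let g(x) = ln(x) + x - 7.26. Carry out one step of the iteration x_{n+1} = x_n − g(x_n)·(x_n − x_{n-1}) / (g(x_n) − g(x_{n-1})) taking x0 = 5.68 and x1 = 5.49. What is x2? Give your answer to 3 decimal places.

g(5.68) = 0.15695, g(5.49) = -0.06707
x2 = 5.49000 − (-0.06707)·(5.49000 − 5.68000) / (-0.06707 − 0.15695) = 5.49000 − (0.01274)/(-0.22402) = 5.54689

5.547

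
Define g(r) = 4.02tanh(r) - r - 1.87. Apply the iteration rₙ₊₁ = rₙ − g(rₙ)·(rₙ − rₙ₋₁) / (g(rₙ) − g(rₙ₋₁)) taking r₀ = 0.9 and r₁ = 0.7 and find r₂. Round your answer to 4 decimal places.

0.8124

g(0.9) = 0.109517, g(0.7) = -0.140442
r₂ = 0.700000 − (-0.140442)·(0.700000 − 0.900000) / (-0.140442 − 0.109517) = 0.700000 − (0.028088)/(-0.249959) = 0.812372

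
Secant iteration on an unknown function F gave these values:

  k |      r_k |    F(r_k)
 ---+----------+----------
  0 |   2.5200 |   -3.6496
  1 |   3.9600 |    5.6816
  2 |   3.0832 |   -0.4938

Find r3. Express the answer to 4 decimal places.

3.1533

r3 = 3.0832 − (-0.4938)·(3.0832 − 3.9600) / (-0.4938 − 5.6816)
   = 3.0832 − (0.432964)/(-6.175400) = 3.153311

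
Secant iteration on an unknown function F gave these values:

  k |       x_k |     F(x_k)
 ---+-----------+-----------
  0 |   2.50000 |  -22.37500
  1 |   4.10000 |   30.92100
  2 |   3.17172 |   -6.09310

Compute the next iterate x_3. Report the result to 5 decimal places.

x_3 = 3.17172 − (-6.09310)·(3.17172 − 4.10000) / (-6.09310 − 30.92100)
   = 3.17172 − (5.6561029)/(-37.0141000) = 3.3245294

3.32453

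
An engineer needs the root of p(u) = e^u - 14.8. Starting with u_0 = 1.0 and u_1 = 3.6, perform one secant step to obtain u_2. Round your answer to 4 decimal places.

1.9272

p(1.0) = -12.081718, p(3.6) = 21.798234
u_2 = 3.600000 − 21.798234·(3.600000 − 1.000000) / (21.798234 − (-12.081718)) = 3.600000 − (56.675410)/(33.879953) = 1.927170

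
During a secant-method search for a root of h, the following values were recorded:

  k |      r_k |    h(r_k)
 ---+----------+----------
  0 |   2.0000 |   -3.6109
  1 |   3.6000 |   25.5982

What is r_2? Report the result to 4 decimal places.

r_2 = 3.6000 − 25.5982·(3.6000 − 2.0000) / (25.5982 − (-3.6109))
   = 3.6000 − (40.957120)/(29.209100) = 2.197796

2.1978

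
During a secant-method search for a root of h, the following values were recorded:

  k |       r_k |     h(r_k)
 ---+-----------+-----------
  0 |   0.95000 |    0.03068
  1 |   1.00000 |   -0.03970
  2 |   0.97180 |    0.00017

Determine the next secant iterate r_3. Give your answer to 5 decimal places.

r_3 = 0.97180 − 0.00017·(0.97180 − 1.00000) / (0.00017 − (-0.03970))
   = 0.97180 − (-0.0000048)/(0.0398700) = 0.9719202

0.97192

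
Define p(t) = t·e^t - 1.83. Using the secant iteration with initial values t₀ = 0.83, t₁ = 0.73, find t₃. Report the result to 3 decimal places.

p(0.83) = 0.07345, p(0.73) = -0.31519
t₂ = 0.73000 − (-0.31519)·(0.73000 − 0.83000) / (-0.31519 − 0.07345) = 0.73000 − (0.03152)/(-0.38865) = 0.81110
p(0.81110) = -0.00472
t₃ = 0.81110 − (-0.00472)·(0.81110 − 0.73000) / (-0.00472 − (-0.31519)) = 0.81110 − (-0.00038)/(0.31048) = 0.81233

0.812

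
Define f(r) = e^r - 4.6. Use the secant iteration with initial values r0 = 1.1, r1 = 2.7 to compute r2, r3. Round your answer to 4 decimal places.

1.3150, 1.4237

f(1.1) = -1.595834, f(2.7) = 10.279732
r2 = 2.700000 − 10.279732·(2.700000 − 1.100000) / (10.279732 − (-1.595834)) = 2.700000 − (16.447571)/(11.875566) = 1.315007
f(1.315007) = -0.875221
r3 = 1.315007 − (-0.875221)·(1.315007 − 2.700000) / (-0.875221 − 10.279732) = 1.315007 − (1.212175)/(-11.154953) = 1.423674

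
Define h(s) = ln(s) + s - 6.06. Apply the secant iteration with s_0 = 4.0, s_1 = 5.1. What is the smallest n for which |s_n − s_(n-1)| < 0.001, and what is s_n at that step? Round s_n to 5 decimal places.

n = 4, s_n = 4.54580

h(4.0) = -0.6737056, h(5.1) = 0.6692405
s_2 = 5.1000000 − 0.6692405·(1.1000000)/(1.3429462) = 4.5518287;  |Δ| = 0.5481713
h(4.5518287) = 0.0073577
s_3 = 4.5518287 − 0.0073577·(-0.5481713)/(-0.6618828) = 4.5457350;  |Δ| = 0.0060937
h(4.5457350) = -0.0000756
s_4 = 4.5457350 − (-0.0000756)·(-0.0060937)/(-0.0074333) = 4.5457970;  |Δ| = 0.0000620
|s_4 − s_3| = 0.0000620 < 0.001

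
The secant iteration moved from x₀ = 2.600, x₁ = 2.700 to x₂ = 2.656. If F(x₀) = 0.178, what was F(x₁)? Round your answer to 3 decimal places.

The secant line through (2.600, 0.178) and (2.700, F(x₁)) crosses zero at x₂ = 2.656.
So (2.600, 0.178), (2.700, F(x₁)), (2.656, 0) are collinear:
F(x₁) = 0.178 · (2.700 − 2.656) / (2.600 − 2.656) = 0.178 · (0.04400)/(-0.05600) = -0.13986

-0.140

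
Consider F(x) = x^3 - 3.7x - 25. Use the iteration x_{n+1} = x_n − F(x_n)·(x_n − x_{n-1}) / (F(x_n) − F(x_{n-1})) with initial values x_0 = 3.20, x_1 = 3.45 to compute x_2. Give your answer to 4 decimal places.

F(3.20) = -4.072000, F(3.45) = 3.298625
x_2 = 3.450000 − 3.298625·(3.450000 − 3.200000) / (3.298625 − (-4.072000)) = 3.450000 − (0.824656)/(7.370625) = 3.338116

3.3381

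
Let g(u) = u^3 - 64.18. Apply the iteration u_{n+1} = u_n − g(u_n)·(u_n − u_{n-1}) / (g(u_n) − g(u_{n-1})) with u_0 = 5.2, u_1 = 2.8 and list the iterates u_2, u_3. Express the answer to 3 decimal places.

3.654, 4.144

g(5.2) = 76.42800, g(2.8) = -42.22800
u_2 = 2.80000 − (-42.22800)·(2.80000 − 5.20000) / (-42.22800 − 76.42800) = 2.80000 − (101.34720)/(-118.65600) = 3.65413
g(3.65413) = -15.38777
u_3 = 3.65413 − (-15.38777)·(3.65413 − 2.80000) / (-15.38777 − (-42.22800)) = 3.65413 − (-13.14310)/(26.84023) = 4.14381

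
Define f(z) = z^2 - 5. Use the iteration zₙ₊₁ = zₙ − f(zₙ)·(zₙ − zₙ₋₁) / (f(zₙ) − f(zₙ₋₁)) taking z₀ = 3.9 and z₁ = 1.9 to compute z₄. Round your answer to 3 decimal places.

f(3.9) = 10.21000, f(1.9) = -1.39000
z₂ = 1.90000 − (-1.39000)·(1.90000 − 3.90000) / (-1.39000 − 10.21000) = 1.90000 − (2.78000)/(-11.60000) = 2.13966
f(2.13966) = -0.42188
z₃ = 2.13966 − (-0.42188)·(2.13966 − 1.90000) / (-0.42188 − (-1.39000)) = 2.13966 − (-0.10110)/(0.96812) = 2.24409
f(2.24409) = 0.03593
z₄ = 2.24409 − 0.03593·(2.24409 − 2.13966) / (0.03593 − (-0.42188)) = 2.24409 − (0.00375)/(0.45781) = 2.23589

2.236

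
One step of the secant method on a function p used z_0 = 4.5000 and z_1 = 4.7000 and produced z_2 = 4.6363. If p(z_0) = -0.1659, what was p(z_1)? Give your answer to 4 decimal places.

The secant line through (4.5000, -0.1659) and (4.7000, p(z_1)) crosses zero at z_2 = 4.6363.
So (4.5000, -0.1659), (4.7000, p(z_1)), (4.6363, 0) are collinear:
p(z_1) = -0.1659 · (4.7000 − 4.6363) / (4.5000 − 4.6363) = -0.1659 · (0.063700)/(-0.136300) = 0.077534

0.0775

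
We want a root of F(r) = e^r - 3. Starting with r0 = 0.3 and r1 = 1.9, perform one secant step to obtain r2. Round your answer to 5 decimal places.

0.79479

F(0.3) = -1.6501412, F(1.9) = 3.6858944
r2 = 1.9000000 − 3.6858944·(1.9000000 − 0.3000000) / (3.6858944 − (-1.6501412)) = 1.9000000 − (5.8974311)/(5.3360356) = 0.7947917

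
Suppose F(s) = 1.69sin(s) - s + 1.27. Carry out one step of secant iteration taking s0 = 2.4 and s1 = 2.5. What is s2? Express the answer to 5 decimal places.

F(2.4) = 0.0115328, F(2.5) = -0.2185821
s2 = 2.5000000 − (-0.2185821)·(2.5000000 − 2.4000000) / (-0.2185821 − 0.0115328) = 2.5000000 − (-0.0218582)/(-0.2301149) = 2.4050117

2.40501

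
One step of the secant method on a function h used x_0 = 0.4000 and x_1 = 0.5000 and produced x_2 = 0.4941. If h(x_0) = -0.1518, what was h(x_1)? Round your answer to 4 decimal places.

0.0095

The secant line through (0.4000, -0.1518) and (0.5000, h(x_1)) crosses zero at x_2 = 0.4941.
So (0.4000, -0.1518), (0.5000, h(x_1)), (0.4941, 0) are collinear:
h(x_1) = -0.1518 · (0.5000 − 0.4941) / (0.4000 − 0.4941) = -0.1518 · (0.005900)/(-0.094100) = 0.009518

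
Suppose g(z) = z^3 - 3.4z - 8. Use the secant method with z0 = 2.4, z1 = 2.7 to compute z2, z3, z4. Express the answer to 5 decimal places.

g(2.4) = -2.3360000, g(2.7) = 2.5030000
z2 = 2.7000000 − 2.5030000·(2.7000000 − 2.4000000) / (2.5030000 − (-2.3360000)) = 2.7000000 − (0.7509000)/(4.8390000) = 2.5448233
g(2.5448233) = -0.1718037
z3 = 2.5448233 − (-0.1718037)·(2.5448233 − 2.7000000) / (-0.1718037 − 2.5030000) = 2.5448233 − (0.0266599)/(-2.6748037) = 2.5547904
g(2.5547904) = -0.0112885
z4 = 2.5547904 − (-0.0112885)·(2.5547904 − 2.5448233) / (-0.0112885 − (-0.1718037)) = 2.5547904 − (-0.0001125)/(0.1605152) = 2.5554913

2.54482, 2.55479, 2.55549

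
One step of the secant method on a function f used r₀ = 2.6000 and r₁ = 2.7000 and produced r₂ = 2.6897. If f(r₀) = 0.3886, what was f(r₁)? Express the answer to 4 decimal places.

The secant line through (2.6000, 0.3886) and (2.7000, f(r₁)) crosses zero at r₂ = 2.6897.
So (2.6000, 0.3886), (2.7000, f(r₁)), (2.6897, 0) are collinear:
f(r₁) = 0.3886 · (2.7000 − 2.6897) / (2.6000 − 2.6897) = 0.3886 · (0.010300)/(-0.089700) = -0.044622

-0.0446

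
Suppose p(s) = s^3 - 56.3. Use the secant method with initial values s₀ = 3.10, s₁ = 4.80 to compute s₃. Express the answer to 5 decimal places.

3.79415

p(3.10) = -26.5090000, p(4.80) = 54.2920000
s₂ = 4.8000000 − 54.2920000·(4.8000000 − 3.1000000) / (54.2920000 − (-26.5090000)) = 4.8000000 − (92.2964000)/(80.8010000) = 3.6577320
p(3.6577320) = -7.3631929
s₃ = 3.6577320 − (-7.3631929)·(3.6577320 − 4.8000000) / (-7.3631929 − 54.2920000) = 3.6577320 − (8.4107399)/(-61.6551929) = 3.7941477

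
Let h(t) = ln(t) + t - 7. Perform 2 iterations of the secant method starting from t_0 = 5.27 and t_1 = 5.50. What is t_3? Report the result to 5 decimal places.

5.32718

h(5.27) = -0.0679696, h(5.50) = 0.2047481
t_2 = 5.5000000 − 0.2047481·(5.5000000 − 5.2700000) / (0.2047481 − (-0.0679696)) = 5.5000000 − (0.0470921)/(0.2727177) = 5.3273231
h(5.3273231) = 0.0001719
t_3 = 5.3273231 − 0.0001719·(5.3273231 − 5.5000000) / (0.0001719 − 0.2047481) = 5.3273231 − (-0.0000297)/(-0.2045762) = 5.3271779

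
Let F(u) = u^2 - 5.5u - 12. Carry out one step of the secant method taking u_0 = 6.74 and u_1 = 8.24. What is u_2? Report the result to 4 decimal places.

F(6.74) = -3.642400, F(8.24) = 10.577600
u_2 = 8.240000 − 10.577600·(8.240000 − 6.740000) / (10.577600 − (-3.642400)) = 8.240000 − (15.866400)/(14.220000) = 7.124219

7.1242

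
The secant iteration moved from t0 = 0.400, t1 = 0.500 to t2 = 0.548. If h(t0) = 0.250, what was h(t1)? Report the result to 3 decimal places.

0.081

The secant line through (0.400, 0.250) and (0.500, h(t1)) crosses zero at t2 = 0.548.
So (0.400, 0.250), (0.500, h(t1)), (0.548, 0) are collinear:
h(t1) = 0.250 · (0.500 − 0.548) / (0.400 − 0.548) = 0.250 · (-0.04800)/(-0.14800) = 0.08108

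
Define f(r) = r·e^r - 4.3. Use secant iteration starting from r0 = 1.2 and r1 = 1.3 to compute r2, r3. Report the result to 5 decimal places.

1.24019, 1.24187

f(1.2) = -0.3158597, f(1.3) = 0.4700857
r2 = 1.3000000 − 0.4700857·(1.3000000 − 1.2000000) / (0.4700857 − (-0.3158597)) = 1.3000000 − (0.0470086)/(0.7859454) = 1.2401885
f(1.2401885) = -0.0135800
r3 = 1.2401885 − (-0.0135800)·(1.2401885 − 1.3000000) / (-0.0135800 − 0.4700857) = 1.2401885 − (0.0008122)/(-0.4836656) = 1.2418678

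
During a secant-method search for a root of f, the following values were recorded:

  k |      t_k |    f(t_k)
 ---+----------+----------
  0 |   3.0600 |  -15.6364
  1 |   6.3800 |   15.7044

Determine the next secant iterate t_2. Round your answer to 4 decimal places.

4.7164

t_2 = 6.3800 − 15.7044·(6.3800 − 3.0600) / (15.7044 − (-15.6364))
   = 6.3800 − (52.138608)/(31.340800) = 4.716398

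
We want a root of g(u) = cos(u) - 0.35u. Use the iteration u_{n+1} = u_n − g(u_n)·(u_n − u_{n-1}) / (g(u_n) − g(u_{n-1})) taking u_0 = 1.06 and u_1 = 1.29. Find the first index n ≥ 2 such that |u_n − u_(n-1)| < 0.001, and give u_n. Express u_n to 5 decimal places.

n = 4, u_n = 1.15474

g(1.06) = 0.1178721, g(1.29) = -0.1743791
u_2 = 1.2900000 − (-0.1743791)·(0.2300000)/(-0.2922512) = 1.1527646;  |Δ| = 0.1372354
g(1.1527646) = 0.0024948
u_3 = 1.1527646 − 0.0024948·(-0.1372354)/(0.1768739) = 1.1547003;  |Δ| = 0.0019357
g(1.1547003) = 0.0000475
u_4 = 1.1547003 − 0.0000475·(0.0019357)/(-0.0024473) = 1.1547379;  |Δ| = 0.0000376
|u_4 − u_3| = 0.0000376 < 0.001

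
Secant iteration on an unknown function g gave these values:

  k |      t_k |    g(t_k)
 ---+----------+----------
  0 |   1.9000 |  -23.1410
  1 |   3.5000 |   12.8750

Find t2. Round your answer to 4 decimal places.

t2 = 3.5000 − 12.8750·(3.5000 − 1.9000) / (12.8750 − (-23.1410))
   = 3.5000 − (20.600000)/(36.016000) = 2.928032

2.9280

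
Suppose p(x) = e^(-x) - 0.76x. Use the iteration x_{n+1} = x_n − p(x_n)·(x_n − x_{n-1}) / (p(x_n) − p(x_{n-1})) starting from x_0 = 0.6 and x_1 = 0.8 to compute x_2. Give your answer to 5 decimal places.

p(0.6) = 0.0928116, p(0.8) = -0.1586710
x_2 = 0.8000000 − (-0.1586710)·(0.8000000 − 0.6000000) / (-0.1586710 − 0.0928116) = 0.8000000 − (-0.0317342)/(-0.2514827) = 0.6738116

0.67381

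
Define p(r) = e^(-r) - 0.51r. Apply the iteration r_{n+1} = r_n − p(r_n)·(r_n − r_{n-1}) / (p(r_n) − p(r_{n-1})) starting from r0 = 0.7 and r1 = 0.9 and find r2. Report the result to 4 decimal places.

p(0.7) = 0.139585, p(0.9) = -0.052430
r2 = 0.900000 − (-0.052430)·(0.900000 − 0.700000) / (-0.052430 − 0.139585) = 0.900000 − (-0.010486)/(-0.192016) = 0.845390

0.8454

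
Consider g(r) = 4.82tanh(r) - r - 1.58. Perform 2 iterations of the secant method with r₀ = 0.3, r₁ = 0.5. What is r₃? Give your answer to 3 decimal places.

0.449

g(0.3) = -0.47587, g(0.5) = 0.14740
r₂ = 0.50000 − 0.14740·(0.50000 − 0.30000) / (0.14740 − (-0.47587)) = 0.50000 − (0.02948)/(0.62328) = 0.45270
g(0.45270) = 0.01154
r₃ = 0.45270 − 0.01154·(0.45270 − 0.50000) / (0.01154 − 0.14740) = 0.45270 − (-0.00055)/(-0.13587) = 0.44868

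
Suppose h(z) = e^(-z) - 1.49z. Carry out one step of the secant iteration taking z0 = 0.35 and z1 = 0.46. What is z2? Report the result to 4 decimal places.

0.4349

h(0.35) = 0.183188, h(0.46) = -0.054116
z2 = 0.460000 − (-0.054116)·(0.460000 − 0.350000) / (-0.054116 − 0.183188) = 0.460000 − (-0.005953)/(-0.237304) = 0.434915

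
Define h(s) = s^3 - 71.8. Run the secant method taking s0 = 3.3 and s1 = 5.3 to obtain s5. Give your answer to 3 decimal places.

4.156

h(3.3) = -35.86300, h(5.3) = 77.07700
s2 = 5.30000 − 77.07700·(5.30000 − 3.30000) / (77.07700 − (-35.86300)) = 5.30000 − (154.15400)/(112.94000) = 3.93508
h(3.93508) = -10.86583
s3 = 3.93508 − (-10.86583)·(3.93508 − 5.30000) / (-10.86583 − 77.07700) = 3.93508 − (14.83098)/(-87.94283) = 4.10372
h(4.10372) = -2.69103
s4 = 4.10372 − (-2.69103)·(4.10372 − 3.93508) / (-2.69103 − (-10.86583)) = 4.10372 − (-0.45382)/(8.17481) = 4.15924
h(4.15924) = 0.15179
s5 = 4.15924 − 0.15179·(4.15924 − 4.10372) / (0.15179 − (-2.69103)) = 4.15924 − (0.00843)/(2.84282) = 4.15627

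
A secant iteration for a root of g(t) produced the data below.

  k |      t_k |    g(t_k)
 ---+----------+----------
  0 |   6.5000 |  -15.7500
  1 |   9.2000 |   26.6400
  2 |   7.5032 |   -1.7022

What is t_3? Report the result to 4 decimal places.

t_3 = 7.5032 − (-1.7022)·(7.5032 − 9.2000) / (-1.7022 − 26.6400)
   = 7.5032 − (2.888293)/(-28.342200) = 7.605108

7.6051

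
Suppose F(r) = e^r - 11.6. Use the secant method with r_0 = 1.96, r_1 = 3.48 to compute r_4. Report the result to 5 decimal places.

2.46232

F(1.96) = -4.5006729, F(3.48) = 20.8597221
r_2 = 3.4800000 − 20.8597221·(3.4800000 − 1.9600000) / (20.8597221 − (-4.5006729)) = 3.4800000 − (31.7067776)/(25.3603950) = 2.2297522
F(2.2297522) = -2.3024380
r_3 = 2.2297522 − (-2.3024380)·(2.2297522 − 3.4800000) / (-2.3024380 − 20.8597221) = 2.2297522 − (2.8786179)/(-23.1621600) = 2.3540333
F(2.3540333) = -1.0720536
r_4 = 2.3540333 − (-1.0720536)·(2.3540333 − 2.2297522) / (-1.0720536 − (-2.3024380)) = 2.3540333 − (-0.1332360)/(1.2303844) = 2.4623214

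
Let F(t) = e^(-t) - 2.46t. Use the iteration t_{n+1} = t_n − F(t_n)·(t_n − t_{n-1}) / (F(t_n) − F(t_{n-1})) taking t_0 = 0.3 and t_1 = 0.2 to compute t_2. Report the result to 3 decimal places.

0.301

F(0.3) = 0.00282, F(0.2) = 0.32673
t_2 = 0.20000 − 0.32673·(0.20000 − 0.30000) / (0.32673 − 0.00282) = 0.20000 − (-0.03267)/(0.32391) = 0.30087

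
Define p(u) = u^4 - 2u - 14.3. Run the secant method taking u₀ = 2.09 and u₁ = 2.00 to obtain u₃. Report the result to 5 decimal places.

p(2.09) = 0.6002976, p(2.00) = -2.3000000
u₂ = 2.0000000 − (-2.3000000)·(2.0000000 − 2.0900000) / (-2.3000000 − 0.6002976) = 2.0000000 − (0.2070000)/(-2.9002976) = 2.0713720
p(2.0713720) = -0.0336509
u₃ = 2.0713720 − (-0.0336509)·(2.0713720 − 2.0000000) / (-0.0336509 − (-2.3000000)) = 2.0713720 − (-0.0024017)/(2.2663491) = 2.0724317

2.07243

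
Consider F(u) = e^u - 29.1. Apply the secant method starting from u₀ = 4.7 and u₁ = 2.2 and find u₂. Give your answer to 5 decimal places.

F(4.7) = 80.8471725, F(2.2) = -20.0749865
u₂ = 2.2000000 − (-20.0749865)·(2.2000000 − 4.7000000) / (-20.0749865 − 80.8471725) = 2.2000000 − (50.1874663)/(-100.9221590) = 2.6972889

2.69729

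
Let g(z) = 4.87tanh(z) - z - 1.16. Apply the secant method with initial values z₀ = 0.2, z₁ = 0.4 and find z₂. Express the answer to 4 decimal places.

0.3157

g(0.2) = -0.398782, g(0.4) = 0.290351
z₂ = 0.400000 − 0.290351·(0.400000 − 0.200000) / (0.290351 − (-0.398782)) = 0.400000 − (0.058070)/(0.689134) = 0.315734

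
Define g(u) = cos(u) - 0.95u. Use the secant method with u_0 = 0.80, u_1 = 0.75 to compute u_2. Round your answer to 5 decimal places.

0.76163

g(0.80) = -0.0632933, g(0.75) = 0.0191889
u_2 = 0.7500000 − 0.0191889·(0.7500000 − 0.8000000) / (0.0191889 − (-0.0632933)) = 0.7500000 − (-0.0009594)/(0.0824822) = 0.7616321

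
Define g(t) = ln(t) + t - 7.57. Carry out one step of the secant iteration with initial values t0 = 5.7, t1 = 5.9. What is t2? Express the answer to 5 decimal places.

5.81048

g(5.7) = -0.1295338, g(5.9) = 0.1049524
t2 = 5.9000000 − 0.1049524·(5.9000000 − 5.7000000) / (0.1049524 − (-0.1295338)) = 5.9000000 − (0.0209905)/(0.2344862) = 5.8104831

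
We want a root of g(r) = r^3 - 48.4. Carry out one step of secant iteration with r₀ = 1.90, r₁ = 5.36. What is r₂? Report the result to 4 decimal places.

2.8769

g(1.90) = -41.541000, g(5.36) = 105.590656
r₂ = 5.360000 − 105.590656·(5.360000 − 1.900000) / (105.590656 − (-41.541000)) = 5.360000 − (365.343670)/(147.131656) = 2.876893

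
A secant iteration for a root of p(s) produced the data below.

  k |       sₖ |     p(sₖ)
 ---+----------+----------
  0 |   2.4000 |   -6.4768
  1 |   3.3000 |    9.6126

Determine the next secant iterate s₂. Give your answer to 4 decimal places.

s₂ = 3.3000 − 9.6126·(3.3000 − 2.4000) / (9.6126 − (-6.4768))
   = 3.3000 − (8.651340)/(16.089400) = 2.762296

2.7623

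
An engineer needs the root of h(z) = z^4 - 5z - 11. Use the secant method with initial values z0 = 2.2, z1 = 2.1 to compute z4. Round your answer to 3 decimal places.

2.161

h(2.2) = 1.42560, h(2.1) = -2.05190
z2 = 2.10000 − (-2.05190)·(2.10000 − 2.20000) / (-2.05190 − 1.42560) = 2.10000 − (0.20519)/(-3.47750) = 2.15901
h(2.15901) = -0.06728
z3 = 2.15901 − (-0.06728)·(2.15901 − 2.10000) / (-0.06728 − (-2.05190)) = 2.15901 − (-0.00397)/(1.98462) = 2.16101
h(2.16101) = 0.00335
z4 = 2.16101 − 0.00335·(2.16101 − 2.15901) / (0.00335 − (-0.06728)) = 2.16101 − (0.00001)/(0.07064) = 2.16091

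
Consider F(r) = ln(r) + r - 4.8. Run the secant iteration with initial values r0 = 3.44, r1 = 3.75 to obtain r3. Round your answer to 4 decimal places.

3.5368

F(3.44) = -0.124529, F(3.75) = 0.271756
r2 = 3.750000 − 0.271756·(3.750000 − 3.440000) / (0.271756 − (-0.124529)) = 3.750000 − (0.084244)/(0.396284) = 3.537415
F(3.537415) = 0.000811
r3 = 3.537415 − 0.000811·(3.537415 − 3.750000) / (0.000811 − 0.271756) = 3.537415 − (-0.000172)/(-0.270945) = 3.536779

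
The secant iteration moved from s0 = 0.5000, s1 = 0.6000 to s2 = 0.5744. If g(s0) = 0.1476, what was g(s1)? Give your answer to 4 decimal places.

-0.0508

The secant line through (0.5000, 0.1476) and (0.6000, g(s1)) crosses zero at s2 = 0.5744.
So (0.5000, 0.1476), (0.6000, g(s1)), (0.5744, 0) are collinear:
g(s1) = 0.1476 · (0.6000 − 0.5744) / (0.5000 − 0.5744) = 0.1476 · (0.025600)/(-0.074400) = -0.050787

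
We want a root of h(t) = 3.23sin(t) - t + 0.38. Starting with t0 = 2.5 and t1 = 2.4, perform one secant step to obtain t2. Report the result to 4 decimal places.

h(2.5) = -0.186935, h(2.4) = 0.161746
t2 = 2.400000 − 0.161746·(2.400000 − 2.500000) / (0.161746 − (-0.186935)) = 2.400000 − (-0.016175)/(0.348681) = 2.446388

2.4464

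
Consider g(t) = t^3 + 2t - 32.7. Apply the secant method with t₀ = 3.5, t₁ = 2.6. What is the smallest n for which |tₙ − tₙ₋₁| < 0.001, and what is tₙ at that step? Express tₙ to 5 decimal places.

g(3.5) = 17.1750000, g(2.6) = -9.9240000
t₂ = 2.6000000 − (-9.9240000)·(-0.9000000)/(-27.0990000) = 2.9295915;  |Δ| = 0.3295915
g(2.9295915) = -1.6975794
t₃ = 2.9295915 − (-1.6975794)·(0.3295915)/(8.2264206) = 2.9976050;  |Δ| = 0.0680135
g(2.9976050) = 0.2305968
t₄ = 2.9976050 − 0.2305968·(0.0680135)/(1.9281762) = 2.9894711;  |Δ| = 0.0081340
g(2.9894711) = -0.0043429
t₅ = 2.9894711 − (-0.0043429)·(-0.0081340)/(-0.2349397) = 2.9896214;  |Δ| = 0.0001504
|t₅ − t₄| = 0.0001504 < 0.001

n = 5, tₙ = 2.98962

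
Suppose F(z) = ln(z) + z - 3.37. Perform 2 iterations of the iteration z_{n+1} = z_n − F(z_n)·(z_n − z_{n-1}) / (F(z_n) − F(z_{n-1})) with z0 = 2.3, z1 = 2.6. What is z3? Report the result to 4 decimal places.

2.4670

F(2.3) = -0.237091, F(2.6) = 0.185511
z2 = 2.600000 − 0.185511·(2.600000 − 2.300000) / (0.185511 − (-0.237091)) = 2.600000 − (0.055653)/(0.422602) = 2.468308
F(2.468308) = 0.001841
z3 = 2.468308 − 0.001841·(2.468308 − 2.600000) / (0.001841 − 0.185511) = 2.468308 − (-0.000242)/(-0.183671) = 2.466988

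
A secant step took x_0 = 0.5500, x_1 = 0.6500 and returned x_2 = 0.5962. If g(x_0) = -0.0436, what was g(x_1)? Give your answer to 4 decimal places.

The secant line through (0.5500, -0.0436) and (0.6500, g(x_1)) crosses zero at x_2 = 0.5962.
So (0.5500, -0.0436), (0.6500, g(x_1)), (0.5962, 0) are collinear:
g(x_1) = -0.0436 · (0.6500 − 0.5962) / (0.5500 − 0.5962) = -0.0436 · (0.053800)/(-0.046200) = 0.050772

0.0508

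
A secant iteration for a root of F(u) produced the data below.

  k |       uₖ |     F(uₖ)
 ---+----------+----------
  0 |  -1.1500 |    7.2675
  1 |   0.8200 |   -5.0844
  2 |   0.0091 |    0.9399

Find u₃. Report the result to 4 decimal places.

u₃ = 0.0091 − 0.9399·(0.0091 − 0.8200) / (0.9399 − (-5.0844))
   = 0.0091 − (-0.762165)/(6.024300) = 0.135615

0.1356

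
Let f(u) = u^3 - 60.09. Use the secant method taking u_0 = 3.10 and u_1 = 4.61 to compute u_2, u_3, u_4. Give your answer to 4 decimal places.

3.7710, 3.8933, 3.9177

f(3.10) = -30.299000, f(4.61) = 37.882181
u_2 = 4.610000 − 37.882181·(4.610000 − 3.100000) / (37.882181 − (-30.299000)) = 4.610000 − (57.202093)/(68.181181) = 3.771028
f(3.771028) = -6.463517
u_3 = 3.771028 − (-6.463517)·(3.771028 − 4.610000) / (-6.463517 − 37.882181) = 3.771028 − (5.422709)/(-44.345698) = 3.893311
f(3.893311) = -1.075707
u_4 = 3.893311 − (-1.075707)·(3.893311 − 3.771028) / (-1.075707 − (-6.463517)) = 3.893311 − (-0.131540)/(5.387811) = 3.917725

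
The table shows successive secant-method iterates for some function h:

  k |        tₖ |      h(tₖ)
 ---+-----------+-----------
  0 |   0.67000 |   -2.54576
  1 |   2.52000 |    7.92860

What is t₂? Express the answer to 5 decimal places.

t₂ = 2.52000 − 7.92860·(2.52000 − 0.67000) / (7.92860 − (-2.54576))
   = 2.52000 − (14.6679100)/(10.4743600) = 1.1196366

1.11964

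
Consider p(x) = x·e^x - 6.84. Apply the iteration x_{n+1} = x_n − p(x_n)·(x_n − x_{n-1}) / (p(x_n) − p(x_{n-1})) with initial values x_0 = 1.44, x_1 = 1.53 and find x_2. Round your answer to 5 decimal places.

p(1.44) = -0.7621980, p(1.53) = 0.2258105
x_2 = 1.5300000 − 0.2258105·(1.5300000 − 1.4400000) / (0.2258105 − (-0.7621980)) = 1.5300000 − (0.0203229)/(0.9880086) = 1.5094304

1.50943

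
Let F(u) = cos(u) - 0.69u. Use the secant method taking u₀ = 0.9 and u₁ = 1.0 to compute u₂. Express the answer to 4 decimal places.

0.9004

F(0.9) = 0.000610, F(1.0) = -0.149698
u₂ = 1.000000 − (-0.149698)·(1.000000 − 0.900000) / (-0.149698 − 0.000610) = 1.000000 − (-0.014970)/(-0.150308) = 0.900406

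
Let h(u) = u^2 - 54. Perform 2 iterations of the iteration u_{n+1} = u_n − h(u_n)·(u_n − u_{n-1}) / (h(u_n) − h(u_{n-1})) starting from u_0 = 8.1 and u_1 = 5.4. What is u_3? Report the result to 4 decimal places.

h(8.1) = 11.610000, h(5.4) = -24.840000
u_2 = 5.400000 − (-24.840000)·(5.400000 − 8.100000) / (-24.840000 − 11.610000) = 5.400000 − (67.068000)/(-36.450000) = 7.240000
h(7.240000) = -1.582400
u_3 = 7.240000 − (-1.582400)·(7.240000 − 5.400000) / (-1.582400 − (-24.840000)) = 7.240000 − (-2.911616)/(23.257600) = 7.365190

7.3652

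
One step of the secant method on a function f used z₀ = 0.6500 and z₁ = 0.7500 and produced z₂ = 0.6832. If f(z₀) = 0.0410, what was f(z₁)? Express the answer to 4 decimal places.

-0.0825

The secant line through (0.6500, 0.0410) and (0.7500, f(z₁)) crosses zero at z₂ = 0.6832.
So (0.6500, 0.0410), (0.7500, f(z₁)), (0.6832, 0) are collinear:
f(z₁) = 0.0410 · (0.7500 − 0.6832) / (0.6500 − 0.6832) = 0.0410 · (0.066800)/(-0.033200) = -0.082494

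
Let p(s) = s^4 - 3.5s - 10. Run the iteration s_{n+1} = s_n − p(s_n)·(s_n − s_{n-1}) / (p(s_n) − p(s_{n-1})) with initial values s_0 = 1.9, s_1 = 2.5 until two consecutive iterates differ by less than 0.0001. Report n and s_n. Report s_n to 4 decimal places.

p(1.9) = -3.617900, p(2.5) = 20.312500
s_2 = 2.500000 − 20.312500·(0.600000)/(23.930400) = 1.990711;  |Δ| = 0.509289
p(1.990711) = -1.262684
s_3 = 1.990711 − (-1.262684)·(-0.509289)/(-21.575184) = 2.020517;  |Δ| = 0.029806
p(2.020517) = -0.405104
s_4 = 2.020517 − (-0.405104)·(0.029806)/(0.857580) = 2.034596;  |Δ| = 0.014080
p(2.034596) = 0.015057
s_5 = 2.034596 − 0.015057·(0.014080)/(0.420161) = 2.034092;  |Δ| = 0.000505
p(2.034092) = -0.000169
s_6 = 2.034092 − (-0.000169)·(-0.000505)/(-0.015227) = 2.034097;  |Δ| = 0.000006
|s_6 − s_5| = 0.000006 < 0.0001

n = 6, s_n = 2.0341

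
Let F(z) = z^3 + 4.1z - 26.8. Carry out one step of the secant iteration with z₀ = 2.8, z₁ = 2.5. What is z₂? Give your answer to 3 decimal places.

2.537

F(2.8) = 6.63200, F(2.5) = -0.92500
z₂ = 2.50000 − (-0.92500)·(2.50000 − 2.80000) / (-0.92500 − 6.63200) = 2.50000 − (0.27750)/(-7.55700) = 2.53672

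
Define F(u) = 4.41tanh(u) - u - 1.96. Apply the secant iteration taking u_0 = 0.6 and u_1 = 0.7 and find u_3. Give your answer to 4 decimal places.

F(0.6) = -0.191611, F(0.7) = 0.005262
u_2 = 0.700000 − 0.005262·(0.700000 − 0.600000) / (0.005262 − (-0.191611)) = 0.700000 − (0.000526)/(0.196873) = 0.697327
F(0.697327) = 0.000441
u_3 = 0.697327 − 0.000441·(0.697327 − 0.700000) / (0.000441 − 0.005262) = 0.697327 − (-0.000001)/(-0.004821) = 0.697083

0.6971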